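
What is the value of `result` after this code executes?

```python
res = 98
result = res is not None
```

res = 98; result = True

True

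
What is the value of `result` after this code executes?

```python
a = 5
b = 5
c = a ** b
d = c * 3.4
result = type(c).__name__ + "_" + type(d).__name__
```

a is int; b is int; c is int; d is float; result = 'int_float'

'int_float'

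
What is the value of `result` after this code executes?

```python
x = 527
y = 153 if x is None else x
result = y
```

x = 527; y = 527; result = 527

527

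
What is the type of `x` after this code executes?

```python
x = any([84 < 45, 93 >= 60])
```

any() returns bool

bool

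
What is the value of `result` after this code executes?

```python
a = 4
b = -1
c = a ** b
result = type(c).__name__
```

a is int; b is int; c is float; result = 'float'

'float'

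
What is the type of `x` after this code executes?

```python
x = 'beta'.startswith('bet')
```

str.startswith() returns bool

bool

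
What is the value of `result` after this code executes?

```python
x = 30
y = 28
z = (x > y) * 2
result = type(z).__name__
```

x is int; y is int; z is int; result = 'int'

'int'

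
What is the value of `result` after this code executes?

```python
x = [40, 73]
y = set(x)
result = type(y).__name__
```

x is list; y is set; result = 'set'

'set'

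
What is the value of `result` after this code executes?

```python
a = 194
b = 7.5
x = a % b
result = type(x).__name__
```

a is int; b is float; x is float; result = 'float'

'float'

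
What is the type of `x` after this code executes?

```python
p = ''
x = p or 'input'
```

'or' returns first truthy value (str)

str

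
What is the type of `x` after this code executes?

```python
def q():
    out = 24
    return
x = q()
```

Bare return returns None

NoneType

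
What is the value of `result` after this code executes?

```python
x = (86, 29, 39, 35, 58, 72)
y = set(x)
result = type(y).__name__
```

x is tuple; y is set; result = 'set'

'set'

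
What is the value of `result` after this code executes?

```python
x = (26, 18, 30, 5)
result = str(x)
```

x = (26, 18, 30, 5); result = '(26, 18, 30, 5)'

'(26, 18, 30, 5)'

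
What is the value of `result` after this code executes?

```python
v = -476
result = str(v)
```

v = -476; result = '-476'

'-476'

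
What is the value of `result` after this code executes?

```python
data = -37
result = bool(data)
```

data = -37; result = True

True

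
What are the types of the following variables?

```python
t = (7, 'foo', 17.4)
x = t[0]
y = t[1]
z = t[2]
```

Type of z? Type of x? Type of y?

tuple[2] is float; tuple[0] is int; tuple[1] is str

float, int, str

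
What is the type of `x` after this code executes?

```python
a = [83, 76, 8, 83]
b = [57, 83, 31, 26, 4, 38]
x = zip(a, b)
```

zip() returns a zip object

zip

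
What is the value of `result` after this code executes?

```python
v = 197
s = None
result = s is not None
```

v = 197; s = None; result = False

False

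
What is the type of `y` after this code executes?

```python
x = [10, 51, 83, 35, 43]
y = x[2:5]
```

Slicing a list returns a list

list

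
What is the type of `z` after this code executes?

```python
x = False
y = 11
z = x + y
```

bool + int = int (bool is subclass of int)

int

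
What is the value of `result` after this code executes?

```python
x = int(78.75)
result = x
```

x = 78; result = 78

78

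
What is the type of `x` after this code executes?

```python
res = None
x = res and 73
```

'and' returns first falsy value (None)

NoneType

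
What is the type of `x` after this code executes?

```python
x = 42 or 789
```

'or' returns first truthy value (int)

int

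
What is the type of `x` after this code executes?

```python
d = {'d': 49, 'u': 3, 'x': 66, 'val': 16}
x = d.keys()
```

.keys() returns dict_keys view

dict_keys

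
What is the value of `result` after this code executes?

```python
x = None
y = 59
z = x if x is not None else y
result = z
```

x = None; y = 59; z = 59; result = 59

59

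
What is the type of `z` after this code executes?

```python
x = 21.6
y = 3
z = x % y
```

float % int = float

float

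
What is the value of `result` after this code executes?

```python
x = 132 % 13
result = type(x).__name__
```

x is int; result = 'int'

'int'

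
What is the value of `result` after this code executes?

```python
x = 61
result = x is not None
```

x = 61; result = True

True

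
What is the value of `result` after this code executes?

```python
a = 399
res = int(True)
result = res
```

a = 399; res = 1; result = 1

1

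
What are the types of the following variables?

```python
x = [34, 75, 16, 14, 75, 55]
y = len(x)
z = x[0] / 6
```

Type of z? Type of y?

int / int = float; len() returns int

float, int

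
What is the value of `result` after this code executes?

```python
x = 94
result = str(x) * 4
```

x = 94; result = '94949494'

'94949494'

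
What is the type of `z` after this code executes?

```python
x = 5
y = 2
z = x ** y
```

positive int ** positive int = int

int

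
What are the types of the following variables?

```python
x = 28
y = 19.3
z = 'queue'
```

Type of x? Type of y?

x is assigned a bare integer (no decimal point), so it is an int; y is assigned a number with a decimal point, so it is a float

int, float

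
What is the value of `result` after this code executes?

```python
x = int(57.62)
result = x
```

x = 57; result = 57

57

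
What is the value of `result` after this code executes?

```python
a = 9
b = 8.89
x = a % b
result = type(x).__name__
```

a is int; b is float; x is float; result = 'float'

'float'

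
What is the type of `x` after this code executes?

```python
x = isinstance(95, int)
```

isinstance() returns bool

bool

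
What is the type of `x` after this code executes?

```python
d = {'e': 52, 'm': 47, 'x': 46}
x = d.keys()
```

.keys() returns dict_keys view

dict_keys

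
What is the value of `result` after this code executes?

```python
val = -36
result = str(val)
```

val = -36; result = '-36'

'-36'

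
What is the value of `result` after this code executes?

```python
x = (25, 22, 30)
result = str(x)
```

x = (25, 22, 30); result = '(25, 22, 30)'

'(25, 22, 30)'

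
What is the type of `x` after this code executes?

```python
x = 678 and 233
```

'and' with truthy values returns last operand (int)

int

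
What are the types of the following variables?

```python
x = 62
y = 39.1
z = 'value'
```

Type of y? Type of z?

y is assigned a number with a decimal point, so it is a float; z is assigned a quoted string literal, so it is a str

float, str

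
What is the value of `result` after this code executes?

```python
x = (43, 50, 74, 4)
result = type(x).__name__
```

x is tuple; result = 'tuple'

'tuple'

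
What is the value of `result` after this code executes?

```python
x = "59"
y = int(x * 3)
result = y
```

x = '59'; y = 595959; result = 595959

595959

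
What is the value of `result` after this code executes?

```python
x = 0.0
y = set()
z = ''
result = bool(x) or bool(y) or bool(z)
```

x = 0.0; y = set(); z = ''; result = False

False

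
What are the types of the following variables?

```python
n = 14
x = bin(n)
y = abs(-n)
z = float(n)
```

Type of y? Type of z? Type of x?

abs() of int returns int; float() returns float; bin() returns str

int, float, str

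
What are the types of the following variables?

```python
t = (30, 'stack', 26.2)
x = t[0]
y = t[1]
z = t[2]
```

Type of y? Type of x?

tuple[1] is str; tuple[0] is int

str, int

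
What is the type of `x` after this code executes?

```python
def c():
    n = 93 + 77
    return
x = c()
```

Bare return returns None

NoneType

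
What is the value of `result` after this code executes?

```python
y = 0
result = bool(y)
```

y = 0; result = False

False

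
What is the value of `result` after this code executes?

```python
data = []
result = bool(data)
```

data = []; result = False

False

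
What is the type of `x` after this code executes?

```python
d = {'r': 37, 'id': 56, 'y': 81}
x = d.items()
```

dict.items() returns dict_items view

dict_items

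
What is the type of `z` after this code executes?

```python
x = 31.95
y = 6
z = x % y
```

float % int = float

float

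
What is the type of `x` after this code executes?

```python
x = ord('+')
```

ord() returns int (code point)

int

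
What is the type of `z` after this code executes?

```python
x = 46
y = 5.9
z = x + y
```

int + float = float

float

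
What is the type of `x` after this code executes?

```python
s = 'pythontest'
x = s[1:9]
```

Slicing a str returns str

str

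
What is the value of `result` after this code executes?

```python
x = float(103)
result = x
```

x = 103.0; result = 103.0

103.0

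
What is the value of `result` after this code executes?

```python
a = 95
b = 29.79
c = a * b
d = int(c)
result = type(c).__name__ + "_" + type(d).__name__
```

a is int; b is float; c is float; d is int; result = 'float_int'

'float_int'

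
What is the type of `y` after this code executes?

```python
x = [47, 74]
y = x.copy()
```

list.copy() returns list

list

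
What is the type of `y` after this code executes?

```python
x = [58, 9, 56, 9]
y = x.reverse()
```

list.reverse() returns None

NoneType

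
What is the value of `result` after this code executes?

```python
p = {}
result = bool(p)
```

p = {}; result = False

False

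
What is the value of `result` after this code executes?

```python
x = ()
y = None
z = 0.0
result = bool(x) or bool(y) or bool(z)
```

x = (); y = None; z = 0.0; result = False

False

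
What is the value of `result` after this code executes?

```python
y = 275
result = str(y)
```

y = 275; result = '275'

'275'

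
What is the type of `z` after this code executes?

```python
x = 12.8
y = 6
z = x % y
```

float % int = float

float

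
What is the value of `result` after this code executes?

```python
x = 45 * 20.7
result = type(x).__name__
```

x is float; result = 'float'

'float'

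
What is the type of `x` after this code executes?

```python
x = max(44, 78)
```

max() of ints returns int

int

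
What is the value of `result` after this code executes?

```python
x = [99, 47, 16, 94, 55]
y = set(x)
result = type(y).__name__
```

x is list; y is set; result = 'set'

'set'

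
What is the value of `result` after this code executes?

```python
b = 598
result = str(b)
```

b = 598; result = '598'

'598'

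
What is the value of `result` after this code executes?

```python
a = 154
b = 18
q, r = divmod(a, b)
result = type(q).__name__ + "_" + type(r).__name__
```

a is int; b is int; q is int; r is int; result = 'int_int'

'int_int'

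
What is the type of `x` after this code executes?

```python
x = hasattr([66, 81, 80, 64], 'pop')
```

hasattr() returns bool

bool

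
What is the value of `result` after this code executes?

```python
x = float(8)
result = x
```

x = 8.0; result = 8.0

8.0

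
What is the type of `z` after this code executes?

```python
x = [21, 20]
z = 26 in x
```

'in' operator returns bool

bool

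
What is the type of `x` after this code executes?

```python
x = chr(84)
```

chr() returns str (single char)

str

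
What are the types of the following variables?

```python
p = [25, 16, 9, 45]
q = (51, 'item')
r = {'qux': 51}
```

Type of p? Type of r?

p is assigned a list literal (square brackets); r is assigned a dict literal ({key: value})

list, dict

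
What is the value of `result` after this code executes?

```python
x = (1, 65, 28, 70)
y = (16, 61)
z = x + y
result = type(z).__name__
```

x is tuple; y is tuple; z is tuple; result = 'tuple'

'tuple'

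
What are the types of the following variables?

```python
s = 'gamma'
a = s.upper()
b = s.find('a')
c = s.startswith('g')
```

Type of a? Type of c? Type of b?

upper() returns str; startswith() returns bool; find() returns int

str, bool, int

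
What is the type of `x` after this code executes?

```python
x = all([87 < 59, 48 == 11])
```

all() returns bool

bool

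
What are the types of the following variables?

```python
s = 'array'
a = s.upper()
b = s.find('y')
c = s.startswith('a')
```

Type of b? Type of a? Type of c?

find() returns int; upper() returns str; startswith() returns bool

int, str, bool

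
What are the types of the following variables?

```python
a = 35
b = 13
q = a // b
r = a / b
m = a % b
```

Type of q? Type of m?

// returns int; % of ints returns int

int, int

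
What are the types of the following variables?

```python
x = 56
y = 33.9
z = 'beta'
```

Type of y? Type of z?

y is assigned a number with a decimal point, so it is a float; z is assigned a quoted string literal, so it is a str

float, str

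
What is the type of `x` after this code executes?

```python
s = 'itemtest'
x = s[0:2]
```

Slicing a str returns str

str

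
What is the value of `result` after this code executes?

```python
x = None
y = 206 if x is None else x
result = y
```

x = None; y = 206; result = 206

206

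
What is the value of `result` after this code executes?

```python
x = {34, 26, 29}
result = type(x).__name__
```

x is set; result = 'set'

'set'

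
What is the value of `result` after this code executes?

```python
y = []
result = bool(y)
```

y = []; result = False

False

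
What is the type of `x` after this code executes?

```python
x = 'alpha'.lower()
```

str.lower() returns str

str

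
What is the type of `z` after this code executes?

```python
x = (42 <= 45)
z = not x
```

'not' returns bool

bool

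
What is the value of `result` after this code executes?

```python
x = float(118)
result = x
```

x = 118.0; result = 118.0

118.0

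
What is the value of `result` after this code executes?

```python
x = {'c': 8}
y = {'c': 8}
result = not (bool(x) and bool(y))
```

x = {'c': 8}; y = {'c': 8}; result = False

False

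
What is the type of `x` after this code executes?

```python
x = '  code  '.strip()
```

str.strip() returns str

str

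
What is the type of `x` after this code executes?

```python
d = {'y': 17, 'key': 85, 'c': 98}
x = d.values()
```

.values() returns dict_values view

dict_values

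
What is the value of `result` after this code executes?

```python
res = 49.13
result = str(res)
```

res = 49.13; result = '49.13'

'49.13'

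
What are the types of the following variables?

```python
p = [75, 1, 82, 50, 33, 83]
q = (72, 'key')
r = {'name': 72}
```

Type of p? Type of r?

p is assigned a list literal (square brackets); r is assigned a dict literal ({key: value})

list, dict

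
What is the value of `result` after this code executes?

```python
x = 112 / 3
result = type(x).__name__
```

x is float; result = 'float'

'float'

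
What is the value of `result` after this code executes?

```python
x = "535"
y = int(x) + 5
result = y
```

x = '535'; y = 540; result = 540

540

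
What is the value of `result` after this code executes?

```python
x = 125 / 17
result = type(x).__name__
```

x is float; result = 'float'

'float'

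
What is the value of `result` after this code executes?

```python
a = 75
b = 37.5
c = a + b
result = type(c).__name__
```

a is int; b is float; c is float; result = 'float'

'float'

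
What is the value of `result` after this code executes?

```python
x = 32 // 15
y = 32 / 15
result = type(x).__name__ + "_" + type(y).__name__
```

x is int; y is float; result = 'int_float'

'int_float'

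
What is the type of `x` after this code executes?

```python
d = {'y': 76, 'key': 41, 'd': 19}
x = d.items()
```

dict.items() returns dict_items view

dict_items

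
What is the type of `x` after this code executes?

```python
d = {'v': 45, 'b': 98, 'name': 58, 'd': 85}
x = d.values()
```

.values() returns dict_values view

dict_values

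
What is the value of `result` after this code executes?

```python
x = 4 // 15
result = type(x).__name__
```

x is int; result = 'int'

'int'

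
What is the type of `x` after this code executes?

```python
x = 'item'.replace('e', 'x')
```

str.replace() returns str

str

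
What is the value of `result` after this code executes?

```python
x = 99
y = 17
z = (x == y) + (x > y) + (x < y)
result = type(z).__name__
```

x is int; y is int; z is int; result = 'int'

'int'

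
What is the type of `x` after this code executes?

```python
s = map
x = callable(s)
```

callable() returns bool

bool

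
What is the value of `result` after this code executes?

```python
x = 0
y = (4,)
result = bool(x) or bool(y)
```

x = 0; y = (4,); result = True

True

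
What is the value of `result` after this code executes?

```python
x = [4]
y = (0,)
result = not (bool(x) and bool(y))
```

x = [4]; y = (0,); result = False

False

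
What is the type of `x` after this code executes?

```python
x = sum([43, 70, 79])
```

sum() of ints returns int

int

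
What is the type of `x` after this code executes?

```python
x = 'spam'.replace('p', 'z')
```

str.replace() returns str

str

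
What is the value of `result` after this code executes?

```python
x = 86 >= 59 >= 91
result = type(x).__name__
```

x is bool; result = 'bool'

'bool'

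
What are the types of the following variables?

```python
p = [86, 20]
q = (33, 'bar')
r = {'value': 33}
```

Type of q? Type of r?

q is assigned a tuple (parenthesized, comma-separated values); r is assigned a dict literal ({key: value})

tuple, dict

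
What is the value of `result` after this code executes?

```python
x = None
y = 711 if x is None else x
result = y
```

x = None; y = 711; result = 711

711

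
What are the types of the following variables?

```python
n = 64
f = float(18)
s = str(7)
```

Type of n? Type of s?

n is assigned a bare integer (no decimal point), so it is an int; s is assigned the result of calling str(), which returns a str

int, str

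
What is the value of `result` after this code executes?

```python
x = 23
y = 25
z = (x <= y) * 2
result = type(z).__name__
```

x is int; y is int; z is int; result = 'int'

'int'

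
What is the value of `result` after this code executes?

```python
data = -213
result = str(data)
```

data = -213; result = '-213'

'-213'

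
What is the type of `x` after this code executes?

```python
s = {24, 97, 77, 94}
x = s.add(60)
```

set.add() returns None (mutates in place)

NoneType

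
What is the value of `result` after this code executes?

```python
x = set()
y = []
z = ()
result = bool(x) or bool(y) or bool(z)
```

x = set(); y = []; z = (); result = False

False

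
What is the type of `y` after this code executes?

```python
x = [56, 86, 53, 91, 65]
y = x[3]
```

Indexing list[int] returns int

int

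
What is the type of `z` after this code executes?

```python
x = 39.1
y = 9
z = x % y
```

float % int = float

float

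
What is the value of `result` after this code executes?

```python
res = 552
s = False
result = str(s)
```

res = 552; s = False; result = 'False'

'False'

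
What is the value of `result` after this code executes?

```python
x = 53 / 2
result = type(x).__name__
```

x is float; result = 'float'

'float'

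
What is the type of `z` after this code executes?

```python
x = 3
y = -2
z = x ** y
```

int ** negative = float

float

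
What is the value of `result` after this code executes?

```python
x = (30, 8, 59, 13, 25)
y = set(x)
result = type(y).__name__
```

x is tuple; y is set; result = 'set'

'set'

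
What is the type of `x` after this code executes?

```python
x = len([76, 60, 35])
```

len() always returns int

int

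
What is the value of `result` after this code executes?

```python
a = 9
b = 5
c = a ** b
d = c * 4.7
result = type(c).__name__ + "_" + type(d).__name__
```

a is int; b is int; c is int; d is float; result = 'int_float'

'int_float'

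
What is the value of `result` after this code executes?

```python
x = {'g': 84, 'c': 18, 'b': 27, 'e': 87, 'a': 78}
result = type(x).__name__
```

x is dict; result = 'dict'

'dict'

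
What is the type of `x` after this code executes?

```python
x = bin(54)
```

bin() returns str representation

str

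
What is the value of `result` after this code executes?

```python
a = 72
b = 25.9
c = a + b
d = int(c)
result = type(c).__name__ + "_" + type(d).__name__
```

a is int; b is float; c is float; d is int; result = 'float_int'

'float_int'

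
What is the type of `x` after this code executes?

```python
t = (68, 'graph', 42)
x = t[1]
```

Index 1 of tuple is a str literal

str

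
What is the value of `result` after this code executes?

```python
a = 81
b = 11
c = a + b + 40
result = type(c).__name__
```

a is int; b is int; c is int; result = 'int'

'int'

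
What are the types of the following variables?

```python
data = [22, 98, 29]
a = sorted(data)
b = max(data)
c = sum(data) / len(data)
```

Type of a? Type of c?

sorted() returns list; int / int = float

list, float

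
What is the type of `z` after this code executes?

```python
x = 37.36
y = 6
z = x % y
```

float % int = float

float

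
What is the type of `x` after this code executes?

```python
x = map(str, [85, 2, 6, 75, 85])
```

map() returns a map object

map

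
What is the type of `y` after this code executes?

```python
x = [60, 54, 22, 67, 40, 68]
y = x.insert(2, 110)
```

list.insert() returns None

NoneType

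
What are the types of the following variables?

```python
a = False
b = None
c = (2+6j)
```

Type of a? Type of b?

a is assigned the constant False, which has type bool; b is assigned None, whose type is NoneType

bool, NoneType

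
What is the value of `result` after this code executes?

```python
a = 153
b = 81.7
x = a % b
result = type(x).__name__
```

a is int; b is float; x is float; result = 'float'

'float'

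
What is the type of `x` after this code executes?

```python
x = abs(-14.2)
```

abs() of float returns float

float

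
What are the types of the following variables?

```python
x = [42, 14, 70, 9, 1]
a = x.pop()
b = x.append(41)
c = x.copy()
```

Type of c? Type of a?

copy() returns list; pop() returns element

list, int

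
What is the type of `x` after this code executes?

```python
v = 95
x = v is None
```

'is' comparison returns bool

bool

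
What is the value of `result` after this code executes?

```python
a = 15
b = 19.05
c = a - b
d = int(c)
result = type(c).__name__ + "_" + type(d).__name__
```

a is int; b is float; c is float; d is int; result = 'float_int'

'float_int'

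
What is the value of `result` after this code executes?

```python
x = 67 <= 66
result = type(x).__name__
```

x is bool; result = 'bool'

'bool'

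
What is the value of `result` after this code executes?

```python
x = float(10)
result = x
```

x = 10.0; result = 10.0

10.0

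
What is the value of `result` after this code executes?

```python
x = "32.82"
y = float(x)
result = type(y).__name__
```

x is str; y is float; result = 'float'

'float'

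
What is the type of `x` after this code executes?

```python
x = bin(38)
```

bin() returns str representation

str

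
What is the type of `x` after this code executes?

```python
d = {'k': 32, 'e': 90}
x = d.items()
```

dict.items() returns dict_items view

dict_items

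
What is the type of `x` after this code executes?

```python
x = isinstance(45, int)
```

isinstance() returns bool

bool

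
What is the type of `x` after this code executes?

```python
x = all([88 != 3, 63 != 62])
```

all() returns bool

bool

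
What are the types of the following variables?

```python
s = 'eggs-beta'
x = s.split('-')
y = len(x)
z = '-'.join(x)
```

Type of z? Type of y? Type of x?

str.join() returns str; len() returns int; str.split() returns list

str, int, list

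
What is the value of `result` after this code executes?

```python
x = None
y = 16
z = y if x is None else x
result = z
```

x = None; y = 16; z = 16; result = 16

16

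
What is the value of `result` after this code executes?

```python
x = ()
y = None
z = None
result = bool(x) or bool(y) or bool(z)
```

x = (); y = None; z = None; result = False

False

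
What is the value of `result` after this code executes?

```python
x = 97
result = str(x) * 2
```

x = 97; result = '9797'

'9797'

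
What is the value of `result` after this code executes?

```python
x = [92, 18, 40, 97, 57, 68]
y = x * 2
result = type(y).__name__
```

x is list; y is list; result = 'list'

'list'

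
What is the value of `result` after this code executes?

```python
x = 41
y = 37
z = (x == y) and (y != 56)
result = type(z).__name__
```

x is int; y is int; z is bool; result = 'bool'

'bool'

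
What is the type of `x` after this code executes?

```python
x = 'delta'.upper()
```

str.upper() returns str

str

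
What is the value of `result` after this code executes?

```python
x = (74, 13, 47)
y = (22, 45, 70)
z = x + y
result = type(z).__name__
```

x is tuple; y is tuple; z is tuple; result = 'tuple'

'tuple'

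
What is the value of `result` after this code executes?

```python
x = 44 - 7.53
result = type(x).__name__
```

x is float; result = 'float'

'float'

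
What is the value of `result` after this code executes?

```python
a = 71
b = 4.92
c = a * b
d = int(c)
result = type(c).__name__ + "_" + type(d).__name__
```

a is int; b is float; c is float; d is int; result = 'float_int'

'float_int'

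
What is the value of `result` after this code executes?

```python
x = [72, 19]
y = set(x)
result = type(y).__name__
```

x is list; y is set; result = 'set'

'set'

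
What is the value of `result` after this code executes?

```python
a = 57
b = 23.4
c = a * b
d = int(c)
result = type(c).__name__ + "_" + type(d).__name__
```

a is int; b is float; c is float; d is int; result = 'float_int'

'float_int'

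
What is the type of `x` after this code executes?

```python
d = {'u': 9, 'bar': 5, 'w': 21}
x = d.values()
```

.values() returns dict_values view

dict_values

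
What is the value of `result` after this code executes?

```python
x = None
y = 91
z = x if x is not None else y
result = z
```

x = None; y = 91; z = 91; result = 91

91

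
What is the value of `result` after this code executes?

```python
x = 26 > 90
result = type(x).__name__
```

x is bool; result = 'bool'

'bool'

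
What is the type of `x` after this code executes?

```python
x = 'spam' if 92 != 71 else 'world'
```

Both branches of conditional are str

str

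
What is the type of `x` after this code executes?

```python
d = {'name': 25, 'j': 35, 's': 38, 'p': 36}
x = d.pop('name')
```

dict.pop() returns the value

int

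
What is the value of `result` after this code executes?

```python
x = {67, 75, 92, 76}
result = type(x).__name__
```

x is set; result = 'set'

'set'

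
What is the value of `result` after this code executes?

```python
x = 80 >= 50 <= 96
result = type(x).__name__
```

x is bool; result = 'bool'

'bool'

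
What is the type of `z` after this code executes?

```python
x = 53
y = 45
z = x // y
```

int // int = int

int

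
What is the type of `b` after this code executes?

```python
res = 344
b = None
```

None has type NoneType

NoneType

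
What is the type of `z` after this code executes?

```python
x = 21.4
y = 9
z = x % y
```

float % int = float

float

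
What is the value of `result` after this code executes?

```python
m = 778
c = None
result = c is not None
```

m = 778; c = None; result = False

False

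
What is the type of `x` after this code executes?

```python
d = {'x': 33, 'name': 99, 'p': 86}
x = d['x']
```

Accessing dict[str, int] with str key returns int

int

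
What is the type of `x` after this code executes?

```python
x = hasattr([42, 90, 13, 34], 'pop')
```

hasattr() returns bool

bool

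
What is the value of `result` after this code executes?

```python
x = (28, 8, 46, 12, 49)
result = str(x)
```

x = (28, 8, 46, 12, 49); result = '(28, 8, 46, 12, 49)'

'(28, 8, 46, 12, 49)'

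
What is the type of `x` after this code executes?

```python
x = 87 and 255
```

'and' with truthy values returns last operand (int)

int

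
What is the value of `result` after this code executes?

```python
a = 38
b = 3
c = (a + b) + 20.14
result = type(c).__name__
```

a is int; b is int; c is float; result = 'float'

'float'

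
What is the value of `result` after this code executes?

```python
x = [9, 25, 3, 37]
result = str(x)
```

x = [9, 25, 3, 37]; result = '[9, 25, 3, 37]'

'[9, 25, 3, 37]'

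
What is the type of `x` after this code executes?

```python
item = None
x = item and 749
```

'and' returns first falsy value (None)

NoneType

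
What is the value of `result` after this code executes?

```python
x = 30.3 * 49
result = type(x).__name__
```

x is float; result = 'float'

'float'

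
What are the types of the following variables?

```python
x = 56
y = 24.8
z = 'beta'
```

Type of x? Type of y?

x is assigned a bare integer (no decimal point), so it is an int; y is assigned a number with a decimal point, so it is a float

int, float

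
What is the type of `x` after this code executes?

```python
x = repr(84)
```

repr() returns str

str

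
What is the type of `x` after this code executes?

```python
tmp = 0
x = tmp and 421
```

'and' returns first falsy value (0 is int)

int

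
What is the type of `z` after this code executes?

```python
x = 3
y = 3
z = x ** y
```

positive int ** positive int = int

int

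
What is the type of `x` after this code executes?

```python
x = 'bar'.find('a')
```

str.find() returns int index

int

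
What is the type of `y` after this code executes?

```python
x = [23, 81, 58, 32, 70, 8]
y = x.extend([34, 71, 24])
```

list.extend() returns None

NoneType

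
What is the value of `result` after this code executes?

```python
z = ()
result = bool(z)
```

z = (); result = False

False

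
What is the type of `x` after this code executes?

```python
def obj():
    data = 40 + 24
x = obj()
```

Function without return returns None

NoneType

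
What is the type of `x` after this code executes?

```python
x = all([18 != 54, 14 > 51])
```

all() returns bool

bool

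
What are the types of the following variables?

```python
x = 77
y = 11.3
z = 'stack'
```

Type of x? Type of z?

x is assigned a bare integer (no decimal point), so it is an int; z is assigned a quoted string literal, so it is a str

int, str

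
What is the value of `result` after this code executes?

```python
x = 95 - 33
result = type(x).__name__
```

x is int; result = 'int'

'int'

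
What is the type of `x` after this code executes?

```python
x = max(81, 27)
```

max() of ints returns int

int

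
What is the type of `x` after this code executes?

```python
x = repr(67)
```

repr() returns str

str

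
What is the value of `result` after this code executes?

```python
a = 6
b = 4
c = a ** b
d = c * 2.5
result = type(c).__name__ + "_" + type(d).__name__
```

a is int; b is int; c is int; d is float; result = 'int_float'

'int_float'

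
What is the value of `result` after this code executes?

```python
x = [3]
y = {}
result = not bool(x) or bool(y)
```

x = [3]; y = {}; result = False

False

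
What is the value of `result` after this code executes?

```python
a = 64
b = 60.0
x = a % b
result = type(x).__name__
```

a is int; b is float; x is float; result = 'float'

'float'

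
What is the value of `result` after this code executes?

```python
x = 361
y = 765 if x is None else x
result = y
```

x = 361; y = 361; result = 361

361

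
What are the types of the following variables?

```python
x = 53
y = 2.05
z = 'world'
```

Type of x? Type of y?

x is assigned a bare integer (no decimal point), so it is an int; y is assigned a number with a decimal point, so it is a float

int, float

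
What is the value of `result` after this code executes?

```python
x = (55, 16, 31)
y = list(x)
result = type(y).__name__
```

x is tuple; y is list; result = 'list'

'list'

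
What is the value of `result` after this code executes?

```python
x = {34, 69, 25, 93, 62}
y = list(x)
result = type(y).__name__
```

x is set; y is list; result = 'list'

'list'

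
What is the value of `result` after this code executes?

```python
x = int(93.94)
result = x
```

x = 93; result = 93

93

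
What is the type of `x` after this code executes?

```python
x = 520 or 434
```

'or' returns first truthy value (int)

int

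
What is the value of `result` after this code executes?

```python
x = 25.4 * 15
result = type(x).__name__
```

x is float; result = 'float'

'float'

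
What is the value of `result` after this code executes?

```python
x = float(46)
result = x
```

x = 46.0; result = 46.0

46.0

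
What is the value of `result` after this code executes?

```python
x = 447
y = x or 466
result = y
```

x = 447; y = 447; result = 447

447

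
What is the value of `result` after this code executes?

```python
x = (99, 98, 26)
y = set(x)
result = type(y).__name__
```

x is tuple; y is set; result = 'set'

'set'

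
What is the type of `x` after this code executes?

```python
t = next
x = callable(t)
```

callable() returns bool

bool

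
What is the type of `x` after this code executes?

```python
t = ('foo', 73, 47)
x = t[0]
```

Index 0 of tuple is a str literal

str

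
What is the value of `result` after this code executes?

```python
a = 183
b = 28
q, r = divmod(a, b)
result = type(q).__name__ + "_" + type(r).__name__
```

a is int; b is int; q is int; r is int; result = 'int_int'

'int_int'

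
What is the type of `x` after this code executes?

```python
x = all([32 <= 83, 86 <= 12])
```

all() returns bool

bool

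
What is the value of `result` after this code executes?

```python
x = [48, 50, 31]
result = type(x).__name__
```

x is list; result = 'list'

'list'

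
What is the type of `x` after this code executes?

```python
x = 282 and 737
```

'and' with truthy values returns last operand (int)

int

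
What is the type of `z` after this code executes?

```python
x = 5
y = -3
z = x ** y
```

int ** negative = float

float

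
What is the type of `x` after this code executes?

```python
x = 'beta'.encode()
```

str.encode() returns bytes

bytes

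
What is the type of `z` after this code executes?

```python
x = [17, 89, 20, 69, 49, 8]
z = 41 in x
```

'in' operator returns bool

bool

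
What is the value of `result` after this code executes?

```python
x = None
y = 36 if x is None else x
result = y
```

x = None; y = 36; result = 36

36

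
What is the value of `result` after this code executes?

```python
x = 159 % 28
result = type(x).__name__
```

x is int; result = 'int'

'int'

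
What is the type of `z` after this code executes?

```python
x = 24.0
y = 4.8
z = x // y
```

float // float = float

float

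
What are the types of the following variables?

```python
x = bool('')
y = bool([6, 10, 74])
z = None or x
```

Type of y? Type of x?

bool() returns bool; bool() returns bool

bool, bool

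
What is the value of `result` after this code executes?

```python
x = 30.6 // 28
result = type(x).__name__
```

x is float; result = 'float'

'float'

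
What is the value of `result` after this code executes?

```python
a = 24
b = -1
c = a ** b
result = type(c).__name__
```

a is int; b is int; c is float; result = 'float'

'float'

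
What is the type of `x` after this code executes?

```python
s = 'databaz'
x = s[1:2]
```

Slicing a str returns str

str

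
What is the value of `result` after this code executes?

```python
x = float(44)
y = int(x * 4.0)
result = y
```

x = 44.0; y = 176; result = 176

176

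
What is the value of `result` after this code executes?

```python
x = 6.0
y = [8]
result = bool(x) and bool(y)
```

x = 6.0; y = [8]; result = True

True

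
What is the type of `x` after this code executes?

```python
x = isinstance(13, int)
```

isinstance() returns bool

bool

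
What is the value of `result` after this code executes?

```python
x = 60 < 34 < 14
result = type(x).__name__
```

x is bool; result = 'bool'

'bool'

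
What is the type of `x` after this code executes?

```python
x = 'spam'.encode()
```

str.encode() returns bytes

bytes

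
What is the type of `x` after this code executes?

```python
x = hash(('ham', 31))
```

hash() returns int

int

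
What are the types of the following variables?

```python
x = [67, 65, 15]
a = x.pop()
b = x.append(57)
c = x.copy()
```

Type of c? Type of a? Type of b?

copy() returns list; pop() returns element; append() returns None

list, int, NoneType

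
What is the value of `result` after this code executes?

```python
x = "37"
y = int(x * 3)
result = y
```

x = '37'; y = 373737; result = 373737

373737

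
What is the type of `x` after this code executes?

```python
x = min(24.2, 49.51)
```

min() of floats returns float

float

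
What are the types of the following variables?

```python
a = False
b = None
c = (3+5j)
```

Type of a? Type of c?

a is assigned the constant False, which has type bool; c is assigned (3+5j), an int plus an imaginary literal (j suffix), which evaluates to complex

bool, complex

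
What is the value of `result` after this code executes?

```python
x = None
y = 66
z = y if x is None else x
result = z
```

x = None; y = 66; z = 66; result = 66

66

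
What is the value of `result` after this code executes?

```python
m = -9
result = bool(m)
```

m = -9; result = True

True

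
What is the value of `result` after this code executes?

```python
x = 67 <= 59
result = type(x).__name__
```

x is bool; result = 'bool'

'bool'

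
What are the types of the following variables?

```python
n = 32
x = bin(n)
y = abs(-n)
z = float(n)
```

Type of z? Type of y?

float() returns float; abs() of int returns int

float, int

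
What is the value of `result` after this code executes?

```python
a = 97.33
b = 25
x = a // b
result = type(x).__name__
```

a is float; b is int; x is float; result = 'float'

'float'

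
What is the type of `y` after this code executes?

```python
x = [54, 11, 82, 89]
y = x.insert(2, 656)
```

list.insert() returns None

NoneType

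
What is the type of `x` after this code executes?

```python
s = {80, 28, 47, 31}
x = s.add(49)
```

set.add() returns None (mutates in place)

NoneType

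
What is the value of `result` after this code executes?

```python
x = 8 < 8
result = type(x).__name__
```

x is bool; result = 'bool'

'bool'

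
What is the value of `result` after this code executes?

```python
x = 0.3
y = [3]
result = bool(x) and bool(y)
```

x = 0.3; y = [3]; result = True

True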